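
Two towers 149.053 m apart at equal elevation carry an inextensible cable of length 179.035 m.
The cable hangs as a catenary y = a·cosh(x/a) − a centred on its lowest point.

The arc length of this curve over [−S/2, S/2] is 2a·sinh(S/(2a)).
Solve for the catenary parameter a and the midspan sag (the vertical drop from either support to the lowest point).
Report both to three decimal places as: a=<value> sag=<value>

seed: a₀ = √(S³/(24(L−S))) = √(149.053³/(24·29.982)) = 67.838332
iter 1: u=1.098590  f(a)=+1.862e+00  f'(a)=-9.953e-01  a ← 67.838332 − (+1.862e+00/-9.953e-01) = 69.709244
iter 2: u=1.069105  f(a)=+7.981e-02  f'(a)=-9.116e-01  a ← 69.709244 − (+7.981e-02/-9.116e-01) = 69.796794
iter 3: u=1.067764  f(a)=+1.612e-04  f'(a)=-9.080e-01  a ← 69.796794 − (+1.612e-04/-9.080e-01) = 69.796971
iter 4: u=1.067761  f(a)=+6.601e-10  f'(a)=-9.080e-01  a ← 69.796971 − (+6.601e-10/-9.080e-01) = 69.796971
iter 5: u=1.067761  f(a)=+0.000e+00  f'(a)=-9.080e-01  a ← 69.796971 − (+0.000e+00/-9.080e-01) = 69.796971
converged: |Δa| < 1e-12 after 5 iterations
sag = a·(cosh(S/(2a)) − 1) = 69.796971·(cosh(1.067761) − 1) = 43.715143
T_max/T_min = cosh(S/(2a)) = 1.626319

a=69.797 sag=43.715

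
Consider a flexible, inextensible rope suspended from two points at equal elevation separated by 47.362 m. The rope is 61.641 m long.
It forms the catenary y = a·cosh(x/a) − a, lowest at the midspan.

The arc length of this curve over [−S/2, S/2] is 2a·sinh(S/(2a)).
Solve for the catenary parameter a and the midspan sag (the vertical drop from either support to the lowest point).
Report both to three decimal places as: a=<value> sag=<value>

a=18.354 sag=17.518

seed: a₀ = √(S³/(24(L−S))) = √(47.362³/(24·14.279)) = 17.607210
iter 1: u=1.344960  f(a)=+1.349e+00  f'(a)=-1.935e+00  a ← 17.607210 − (+1.349e+00/-1.935e+00) = 18.304138
iter 2: u=1.293751  f(a)=+8.420e-02  f'(a)=-1.700e+00  a ← 18.304138 − (+8.420e-02/-1.700e+00) = 18.353662
iter 3: u=1.290260  f(a)=+3.766e-04  f'(a)=-1.685e+00  a ← 18.353662 − (+3.766e-04/-1.685e+00) = 18.353886
iter 4: u=1.290245  f(a)=+7.609e-09  f'(a)=-1.685e+00  a ← 18.353886 − (+7.609e-09/-1.685e+00) = 18.353886
iter 5: u=1.290245  f(a)=+0.000e+00  f'(a)=-1.685e+00  a ← 18.353886 − (+0.000e+00/-1.685e+00) = 18.353886
converged: |Δa| < 1e-12 after 5 iterations
sag = a·(cosh(S/(2a)) − 1) = 18.353886·(cosh(1.290245) − 1) = 17.517668
T_max/T_min = cosh(S/(2a)) = 1.954439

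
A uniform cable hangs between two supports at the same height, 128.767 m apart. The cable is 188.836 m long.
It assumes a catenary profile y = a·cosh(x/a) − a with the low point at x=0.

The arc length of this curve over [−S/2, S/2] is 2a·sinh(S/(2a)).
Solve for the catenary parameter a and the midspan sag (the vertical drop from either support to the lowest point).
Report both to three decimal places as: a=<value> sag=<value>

a=40.931 sag=61.977

seed: a₀ = √(S³/(24(L−S))) = √(128.767³/(24·60.069)) = 38.483631
iter 1: u=1.673010  f(a)=+8.989e+00  f'(a)=-4.088e+00  a ← 38.483631 − (+8.989e+00/-4.088e+00) = 40.682753
iter 2: u=1.582575  f(a)=+8.281e-01  f'(a)=-3.366e+00  a ← 40.682753 − (+8.281e-01/-3.366e+00) = 40.928753
iter 3: u=1.573063  f(a)=+8.602e-03  f'(a)=-3.297e+00  a ← 40.928753 − (+8.602e-03/-3.297e+00) = 40.931362
iter 4: u=1.572963  f(a)=+9.496e-07  f'(a)=-3.296e+00  a ← 40.931362 − (+9.496e-07/-3.296e+00) = 40.931362
iter 5: u=1.572963  f(a)=-2.842e-14  f'(a)=-3.296e+00  a ← 40.931362 − (-2.842e-14/-3.296e+00) = 40.931362
converged: |Δa| < 1e-12 after 5 iterations
sag = a·(cosh(S/(2a)) − 1) = 40.931362·(cosh(1.572963) − 1) = 61.977020
T_max/T_min = cosh(S/(2a)) = 2.514169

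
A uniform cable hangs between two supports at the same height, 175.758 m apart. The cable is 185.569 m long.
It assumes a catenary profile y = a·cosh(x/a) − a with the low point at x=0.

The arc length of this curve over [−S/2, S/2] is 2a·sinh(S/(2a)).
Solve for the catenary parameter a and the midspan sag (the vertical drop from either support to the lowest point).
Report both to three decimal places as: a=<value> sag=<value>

a=153.104 sag=25.921

seed: a₀ = √(S³/(24(L−S))) = √(175.758³/(24·9.811)) = 151.848461
iter 1: u=0.578728  f(a)=+1.656e-01  f'(a)=-1.336e-01  a ← 151.848461 − (+1.656e-01/-1.336e-01) = 153.088081
iter 2: u=0.574042  f(a)=+2.050e-03  f'(a)=-1.303e-01  a ← 153.088081 − (+2.050e-03/-1.303e-01) = 153.103812
iter 3: u=0.573983  f(a)=+3.228e-07  f'(a)=-1.303e-01  a ← 153.103812 − (+3.228e-07/-1.303e-01) = 153.103814
iter 4: u=0.573983  f(a)=+0.000e+00  f'(a)=-1.303e-01  a ← 153.103814 − (+0.000e+00/-1.303e-01) = 153.103814
converged: |Δa| < 1e-12 after 4 iterations
sag = a·(cosh(S/(2a)) − 1) = 153.103814·(cosh(0.573983) − 1) = 25.920601
T_max/T_min = cosh(S/(2a)) = 1.169301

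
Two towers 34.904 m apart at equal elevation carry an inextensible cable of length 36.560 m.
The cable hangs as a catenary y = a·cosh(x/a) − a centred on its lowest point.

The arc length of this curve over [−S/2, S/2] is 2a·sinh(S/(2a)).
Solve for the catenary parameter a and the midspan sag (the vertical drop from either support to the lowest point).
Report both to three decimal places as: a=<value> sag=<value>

a=32.940 sag=4.732

seed: a₀ = √(S³/(24(L−S))) = √(34.904³/(24·1.656)) = 32.709734
iter 1: u=0.533541  f(a)=+2.373e-02  f'(a)=-1.042e-01  a ← 32.709734 − (+2.373e-02/-1.042e-01) = 32.937551
iter 2: u=0.529851  f(a)=+2.502e-04  f'(a)=-1.020e-01  a ← 32.937551 − (+2.502e-04/-1.020e-01) = 32.940004
iter 3: u=0.529812  f(a)=+2.847e-08  f'(a)=-1.020e-01  a ← 32.940004 − (+2.847e-08/-1.020e-01) = 32.940005
iter 4: u=0.529812  f(a)=-1.421e-14  f'(a)=-1.020e-01  a ← 32.940005 − (-1.421e-14/-1.020e-01) = 32.940005
converged: |Δa| < 1e-12 after 4 iterations
sag = a·(cosh(S/(2a)) − 1) = 32.940005·(cosh(0.529812) − 1) = 4.732297
T_max/T_min = cosh(S/(2a)) = 1.143664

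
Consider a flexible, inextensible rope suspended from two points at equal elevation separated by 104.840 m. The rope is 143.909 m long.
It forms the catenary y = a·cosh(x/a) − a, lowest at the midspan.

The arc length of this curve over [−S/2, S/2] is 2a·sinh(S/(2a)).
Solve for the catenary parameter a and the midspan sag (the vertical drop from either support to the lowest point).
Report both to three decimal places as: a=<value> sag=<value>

seed: a₀ = √(S³/(24(L−S))) = √(104.840³/(24·39.069)) = 35.056516
iter 1: u=1.495300  f(a)=+4.608e+00  f'(a)=-2.769e+00  a ← 35.056516 − (+4.608e+00/-2.769e+00) = 36.720667
iter 2: u=1.427534  f(a)=+3.484e-01  f'(a)=-2.365e+00  a ← 36.720667 − (+3.484e-01/-2.365e+00) = 36.868017
iter 3: u=1.421829  f(a)=+2.352e-03  f'(a)=-2.333e+00  a ← 36.868017 − (+2.352e-03/-2.333e+00) = 36.869026
iter 4: u=1.421790  f(a)=+1.088e-07  f'(a)=-2.332e+00  a ← 36.869026 − (+1.088e-07/-2.332e+00) = 36.869026
iter 5: u=1.421790  f(a)=-2.842e-14  f'(a)=-2.332e+00  a ← 36.869026 − (-2.842e-14/-2.332e+00) = 36.869026
converged: |Δa| < 1e-12 after 5 iterations
sag = a·(cosh(S/(2a)) − 1) = 36.869026·(cosh(1.421790) − 1) = 43.981300
T_max/T_min = cosh(S/(2a)) = 2.192906

a=36.869 sag=43.981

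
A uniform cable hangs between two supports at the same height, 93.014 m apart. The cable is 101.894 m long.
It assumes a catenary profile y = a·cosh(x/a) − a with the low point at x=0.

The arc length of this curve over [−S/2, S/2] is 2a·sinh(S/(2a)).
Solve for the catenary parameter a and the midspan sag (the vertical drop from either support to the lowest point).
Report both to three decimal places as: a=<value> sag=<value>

seed: a₀ = √(S³/(24(L−S))) = √(93.014³/(24·8.880)) = 61.448372
iter 1: u=0.756847  f(a)=+2.578e-01  f'(a)=-3.059e-01  a ← 61.448372 − (+2.578e-01/-3.059e-01) = 62.291161
iter 2: u=0.746607  f(a)=+5.400e-03  f'(a)=-2.932e-01  a ← 62.291161 − (+5.400e-03/-2.932e-01) = 62.309578
iter 3: u=0.746386  f(a)=+2.481e-06  f'(a)=-2.930e-01  a ← 62.309578 − (+2.481e-06/-2.930e-01) = 62.309586
iter 4: u=0.746386  f(a)=+5.400e-13  f'(a)=-2.930e-01  a ← 62.309586 − (+5.400e-13/-2.930e-01) = 62.309586
converged: |Δa| < 1e-12 after 4 iterations
sag = a·(cosh(S/(2a)) − 1) = 62.309586·(cosh(0.746386) − 1) = 18.176943
T_max/T_min = cosh(S/(2a)) = 1.291720

a=62.310 sag=18.177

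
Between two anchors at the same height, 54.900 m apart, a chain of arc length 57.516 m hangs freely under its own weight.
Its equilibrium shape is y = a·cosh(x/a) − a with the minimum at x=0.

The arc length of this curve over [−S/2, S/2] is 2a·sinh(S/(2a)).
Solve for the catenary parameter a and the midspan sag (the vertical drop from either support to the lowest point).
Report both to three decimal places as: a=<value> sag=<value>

seed: a₀ = √(S³/(24(L−S))) = √(54.900³/(24·2.616)) = 51.337418
iter 1: u=0.534698  f(a)=+3.765e-02  f'(a)=-1.049e-01  a ← 51.337418 − (+3.765e-02/-1.049e-01) = 51.696491
iter 2: u=0.530984  f(a)=+3.987e-04  f'(a)=-1.026e-01  a ← 51.696491 − (+3.987e-04/-1.026e-01) = 51.700375
iter 3: u=0.530944  f(a)=+4.576e-08  f'(a)=-1.026e-01  a ← 51.700375 − (+4.576e-08/-1.026e-01) = 51.700376
iter 4: u=0.530944  f(a)=-7.105e-15  f'(a)=-1.026e-01  a ← 51.700376 − (-7.105e-15/-1.026e-01) = 51.700376
converged: |Δa| < 1e-12 after 4 iterations
sag = a·(cosh(S/(2a)) − 1) = 51.700376·(cosh(0.530944) − 1) = 7.460011
T_max/T_min = cosh(S/(2a)) = 1.144293

a=51.700 sag=7.460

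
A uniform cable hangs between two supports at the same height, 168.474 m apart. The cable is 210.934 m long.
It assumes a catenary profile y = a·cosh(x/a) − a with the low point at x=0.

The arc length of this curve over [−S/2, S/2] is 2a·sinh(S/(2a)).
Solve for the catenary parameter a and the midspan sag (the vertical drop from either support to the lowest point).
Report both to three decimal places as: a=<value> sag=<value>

a=70.955 sag=56.159

seed: a₀ = √(S³/(24(L−S))) = √(168.474³/(24·42.460)) = 68.502073
iter 1: u=1.229700  f(a)=+3.328e+00  f'(a)=-1.438e+00  a ← 68.502073 − (+3.328e+00/-1.438e+00) = 70.817392
iter 2: u=1.189496  f(a)=+1.762e-01  f'(a)=-1.289e+00  a ← 70.817392 − (+1.762e-01/-1.289e+00) = 70.954081
iter 3: u=1.187204  f(a)=+5.548e-04  f'(a)=-1.281e+00  a ← 70.954081 − (+5.548e-04/-1.281e+00) = 70.954514
iter 4: u=1.187197  f(a)=+5.540e-09  f'(a)=-1.281e+00  a ← 70.954514 − (+5.540e-09/-1.281e+00) = 70.954514
iter 5: u=1.187197  f(a)=+5.684e-14  f'(a)=-1.281e+00  a ← 70.954514 − (+5.684e-14/-1.281e+00) = 70.954514
converged: |Δa| < 1e-12 after 5 iterations
sag = a·(cosh(S/(2a)) − 1) = 70.954514·(cosh(1.187197) − 1) = 56.158944
T_max/T_min = cosh(S/(2a)) = 1.791478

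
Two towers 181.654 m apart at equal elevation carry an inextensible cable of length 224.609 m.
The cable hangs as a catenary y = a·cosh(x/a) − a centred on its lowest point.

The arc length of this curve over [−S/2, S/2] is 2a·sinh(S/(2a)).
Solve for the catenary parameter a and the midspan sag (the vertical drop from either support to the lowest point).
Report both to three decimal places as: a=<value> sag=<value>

seed: a₀ = √(S³/(24(L−S))) = √(181.654³/(24·42.955)) = 76.252654
iter 1: u=1.191132  f(a)=+3.152e+00  f'(a)=-1.295e+00  a ← 76.252654 − (+3.152e+00/-1.295e+00) = 78.687145
iter 2: u=1.154280  f(a)=+1.573e-01  f'(a)=-1.169e+00  a ← 78.687145 − (+1.573e-01/-1.169e+00) = 78.821719
iter 3: u=1.152309  f(a)=+4.369e-04  f'(a)=-1.162e+00  a ← 78.821719 − (+4.369e-04/-1.162e+00) = 78.822095
iter 4: u=1.152304  f(a)=+3.392e-09  f'(a)=-1.162e+00  a ← 78.822095 − (+3.392e-09/-1.162e+00) = 78.822095
iter 5: u=1.152304  f(a)=+2.842e-14  f'(a)=-1.162e+00  a ← 78.822095 − (+2.842e-14/-1.162e+00) = 78.822095
converged: |Δa| < 1e-12 after 5 iterations
sag = a·(cosh(S/(2a)) − 1) = 78.822095·(cosh(1.152304) − 1) = 58.382946
T_max/T_min = cosh(S/(2a)) = 1.740693

a=78.822 sag=58.383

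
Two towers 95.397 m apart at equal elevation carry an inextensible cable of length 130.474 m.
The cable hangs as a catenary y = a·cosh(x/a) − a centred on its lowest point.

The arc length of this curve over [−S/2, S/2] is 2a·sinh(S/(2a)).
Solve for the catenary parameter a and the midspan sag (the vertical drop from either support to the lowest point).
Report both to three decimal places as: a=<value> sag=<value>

seed: a₀ = √(S³/(24(L−S))) = √(95.397³/(24·35.077)) = 32.113322
iter 1: u=1.485318  f(a)=+4.079e+00  f'(a)=-2.706e+00  a ← 32.113322 − (+4.079e+00/-2.706e+00) = 33.620619
iter 2: u=1.418728  f(a)=+3.048e-01  f'(a)=-2.316e+00  a ← 33.620619 − (+3.048e-01/-2.316e+00) = 33.752236
iter 3: u=1.413195  f(a)=+2.005e-03  f'(a)=-2.285e+00  a ← 33.752236 − (+2.005e-03/-2.285e+00) = 33.753113
iter 4: u=1.413159  f(a)=+8.804e-08  f'(a)=-2.285e+00  a ← 33.753113 − (+8.804e-08/-2.285e+00) = 33.753113
iter 5: u=1.413159  f(a)=-2.842e-14  f'(a)=-2.285e+00  a ← 33.753113 − (-2.842e-14/-2.285e+00) = 33.753113
converged: |Δa| < 1e-12 after 5 iterations
sag = a·(cosh(S/(2a)) − 1) = 33.753113·(cosh(1.413159) − 1) = 39.698496
T_max/T_min = cosh(S/(2a)) = 2.176143

a=33.753 sag=39.698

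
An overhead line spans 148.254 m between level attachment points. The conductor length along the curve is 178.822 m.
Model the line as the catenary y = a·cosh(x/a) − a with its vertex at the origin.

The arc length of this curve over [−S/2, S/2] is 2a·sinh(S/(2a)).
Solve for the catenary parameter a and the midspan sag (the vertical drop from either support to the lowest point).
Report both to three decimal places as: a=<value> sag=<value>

a=68.616 sag=44.089

seed: a₀ = √(S³/(24(L−S))) = √(148.254³/(24·30.568)) = 66.645449
iter 1: u=1.112259  f(a)=+1.947e+00  f'(a)=-1.036e+00  a ← 66.645449 − (+1.947e+00/-1.036e+00) = 68.525348
iter 2: u=1.081746  f(a)=+8.544e-02  f'(a)=-9.469e-01  a ← 68.525348 − (+8.544e-02/-9.469e-01) = 68.615584
iter 3: u=1.080323  f(a)=+1.812e-04  f'(a)=-9.428e-01  a ← 68.615584 − (+1.812e-04/-9.428e-01) = 68.615776
iter 4: u=1.080320  f(a)=+8.183e-10  f'(a)=-9.428e-01  a ← 68.615776 − (+8.183e-10/-9.428e-01) = 68.615776
iter 5: u=1.080320  f(a)=+2.842e-14  f'(a)=-9.428e-01  a ← 68.615776 − (+2.842e-14/-9.428e-01) = 68.615776
converged: |Δa| < 1e-12 after 5 iterations
sag = a·(cosh(S/(2a)) − 1) = 68.615776·(cosh(1.080320) − 1) = 44.089378
T_max/T_min = cosh(S/(2a)) = 1.642555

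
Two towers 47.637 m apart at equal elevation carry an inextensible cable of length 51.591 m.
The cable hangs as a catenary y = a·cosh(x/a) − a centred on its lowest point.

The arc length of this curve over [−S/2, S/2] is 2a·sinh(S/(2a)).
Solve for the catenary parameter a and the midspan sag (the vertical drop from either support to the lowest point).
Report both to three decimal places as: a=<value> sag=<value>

seed: a₀ = √(S³/(24(L−S))) = √(47.637³/(24·3.954)) = 33.751467
iter 1: u=0.705703  f(a)=+9.963e-02  f'(a)=-2.462e-01  a ← 33.751467 − (+9.963e-02/-2.462e-01) = 34.156186
iter 2: u=0.697341  f(a)=+1.820e-03  f'(a)=-2.373e-01  a ← 34.156186 − (+1.820e-03/-2.373e-01) = 34.163859
iter 3: u=0.697184  f(a)=+6.328e-07  f'(a)=-2.371e-01  a ← 34.163859 − (+6.328e-07/-2.371e-01) = 34.163862
iter 4: u=0.697184  f(a)=+7.816e-14  f'(a)=-2.371e-01  a ← 34.163862 − (+7.816e-14/-2.371e-01) = 34.163862
converged: |Δa| < 1e-12 after 4 iterations
sag = a·(cosh(S/(2a)) − 1) = 34.163862·(cosh(0.697184) − 1) = 8.644750
T_max/T_min = cosh(S/(2a)) = 1.253038

a=34.164 sag=8.645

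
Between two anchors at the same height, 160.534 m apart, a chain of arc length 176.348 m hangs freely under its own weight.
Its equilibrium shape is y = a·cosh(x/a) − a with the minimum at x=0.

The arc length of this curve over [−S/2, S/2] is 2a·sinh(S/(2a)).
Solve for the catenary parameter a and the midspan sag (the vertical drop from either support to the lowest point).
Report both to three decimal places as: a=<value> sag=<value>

a=105.915 sag=31.899

seed: a₀ = √(S³/(24(L−S))) = √(160.534³/(24·15.814)) = 104.405662
iter 1: u=0.768799  f(a)=+4.740e-01  f'(a)=-3.212e-01  a ← 104.405662 − (+4.740e-01/-3.212e-01) = 105.881208
iter 2: u=0.758085  f(a)=+1.024e-02  f'(a)=-3.075e-01  a ← 105.881208 − (+1.024e-02/-3.075e-01) = 105.914495
iter 3: u=0.757847  f(a)=+5.006e-06  f'(a)=-3.072e-01  a ← 105.914495 − (+5.006e-06/-3.072e-01) = 105.914511
iter 4: u=0.757847  f(a)=+1.251e-12  f'(a)=-3.072e-01  a ← 105.914511 − (+1.251e-12/-3.072e-01) = 105.914511
converged: |Δa| < 1e-12 after 4 iterations
sag = a·(cosh(S/(2a)) − 1) = 105.914511·(cosh(0.757847) − 1) = 31.898906
T_max/T_min = cosh(S/(2a)) = 1.301176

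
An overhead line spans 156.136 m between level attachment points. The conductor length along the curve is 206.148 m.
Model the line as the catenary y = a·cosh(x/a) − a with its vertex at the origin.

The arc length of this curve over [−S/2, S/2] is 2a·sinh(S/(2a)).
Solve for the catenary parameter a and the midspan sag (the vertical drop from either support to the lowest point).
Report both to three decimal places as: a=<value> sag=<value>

seed: a₀ = √(S³/(24(L−S))) = √(156.136³/(24·50.012)) = 56.313412
iter 1: u=1.386313  f(a)=+5.032e+00  f'(a)=-2.142e+00  a ← 56.313412 − (+5.032e+00/-2.142e+00) = 58.662643
iter 2: u=1.330796  f(a)=+3.320e-01  f'(a)=-1.868e+00  a ← 58.662643 − (+3.320e-01/-1.868e+00) = 58.840398
iter 3: u=1.326776  f(a)=+1.671e-03  f'(a)=-1.849e+00  a ← 58.840398 − (+1.671e-03/-1.849e+00) = 58.841302
iter 4: u=1.326755  f(a)=+4.281e-08  f'(a)=-1.849e+00  a ← 58.841302 − (+4.281e-08/-1.849e+00) = 58.841302
iter 5: u=1.326755  f(a)=+0.000e+00  f'(a)=-1.849e+00  a ← 58.841302 − (+0.000e+00/-1.849e+00) = 58.841302
converged: |Δa| < 1e-12 after 5 iterations
sag = a·(cosh(S/(2a)) − 1) = 58.841302·(cosh(1.326755) − 1) = 59.845464
T_max/T_min = cosh(S/(2a)) = 2.017066

a=58.841 sag=59.845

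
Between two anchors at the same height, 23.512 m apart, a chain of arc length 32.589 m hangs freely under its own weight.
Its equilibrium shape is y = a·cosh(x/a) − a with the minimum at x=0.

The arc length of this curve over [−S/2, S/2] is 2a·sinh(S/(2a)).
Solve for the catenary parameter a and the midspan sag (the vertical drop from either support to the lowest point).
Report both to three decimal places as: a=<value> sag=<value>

seed: a₀ = √(S³/(24(L−S))) = √(23.512³/(24·9.077)) = 7.724272
iter 1: u=1.521956  f(a)=+1.111e+00  f'(a)=-2.942e+00  a ← 7.724272 − (+1.111e+00/-2.942e+00) = 8.102002
iter 2: u=1.450999  f(a)=+8.671e-02  f'(a)=-2.499e+00  a ← 8.102002 − (+8.671e-02/-2.499e+00) = 8.136700
iter 3: u=1.444812  f(a)=+6.267e-04  f'(a)=-2.463e+00  a ← 8.136700 − (+6.267e-04/-2.463e+00) = 8.136954
iter 4: u=1.444767  f(a)=+3.327e-08  f'(a)=-2.463e+00  a ← 8.136954 − (+3.327e-08/-2.463e+00) = 8.136954
iter 5: u=1.444767  f(a)=+0.000e+00  f'(a)=-2.463e+00  a ← 8.136954 − (+0.000e+00/-2.463e+00) = 8.136954
converged: |Δa| < 1e-12 after 5 iterations
sag = a·(cosh(S/(2a)) − 1) = 8.136954·(cosh(1.444767) − 1) = 10.076248
T_max/T_min = cosh(S/(2a)) = 2.238332

a=8.137 sag=10.076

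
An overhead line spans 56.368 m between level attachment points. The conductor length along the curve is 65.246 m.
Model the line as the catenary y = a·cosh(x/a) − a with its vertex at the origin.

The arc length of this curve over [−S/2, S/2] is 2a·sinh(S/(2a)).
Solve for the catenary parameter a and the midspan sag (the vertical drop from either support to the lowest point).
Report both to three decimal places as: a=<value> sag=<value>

a=29.654 sag=14.433

seed: a₀ = √(S³/(24(L−S))) = √(56.368³/(24·8.878)) = 28.992505
iter 1: u=0.972113  f(a)=+4.291e-01  f'(a)=-6.723e-01  a ← 28.992505 − (+4.291e-01/-6.723e-01) = 29.630692
iter 2: u=0.951176  f(a)=+1.458e-02  f'(a)=-6.273e-01  a ← 29.630692 − (+1.458e-02/-6.273e-01) = 29.653926
iter 3: u=0.950431  f(a)=+1.813e-05  f'(a)=-6.258e-01  a ← 29.653926 − (+1.813e-05/-6.258e-01) = 29.653955
iter 4: u=0.950430  f(a)=+2.812e-11  f'(a)=-6.258e-01  a ← 29.653955 − (+2.812e-11/-6.258e-01) = 29.653955
iter 5: u=0.950430  f(a)=+0.000e+00  f'(a)=-6.258e-01  a ← 29.653955 − (+0.000e+00/-6.258e-01) = 29.653955
converged: |Δa| < 1e-12 after 5 iterations
sag = a·(cosh(S/(2a)) − 1) = 29.653955·(cosh(0.950430) − 1) = 14.432519
T_max/T_min = cosh(S/(2a)) = 1.486698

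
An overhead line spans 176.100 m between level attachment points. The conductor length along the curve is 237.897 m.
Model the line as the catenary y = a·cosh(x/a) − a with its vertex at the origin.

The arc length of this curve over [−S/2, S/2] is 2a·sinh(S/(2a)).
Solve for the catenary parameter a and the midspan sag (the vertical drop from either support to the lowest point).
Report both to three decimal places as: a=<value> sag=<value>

seed: a₀ = √(S³/(24(L−S))) = √(176.100³/(24·61.797)) = 60.680579
iter 1: u=1.451041  f(a)=+6.842e+00  f'(a)=-2.499e+00  a ← 60.680579 − (+6.842e+00/-2.499e+00) = 63.418114
iter 2: u=1.388405  f(a)=+4.902e-01  f'(a)=-2.153e+00  a ← 63.418114 − (+4.902e-01/-2.153e+00) = 63.645832
iter 3: u=1.383437  f(a)=+2.946e-03  f'(a)=-2.127e+00  a ← 63.645832 − (+2.946e-03/-2.127e+00) = 63.647217
iter 4: u=1.383407  f(a)=+1.078e-07  f'(a)=-2.127e+00  a ← 63.647217 − (+1.078e-07/-2.127e+00) = 63.647217
iter 5: u=1.383407  f(a)=+2.842e-14  f'(a)=-2.127e+00  a ← 63.647217 − (+2.842e-14/-2.127e+00) = 63.647217
converged: |Δa| < 1e-12 after 5 iterations
sag = a·(cosh(S/(2a)) − 1) = 63.647217·(cosh(1.383407) − 1) = 71.259098
T_max/T_min = cosh(S/(2a)) = 2.119595

a=63.647 sag=71.259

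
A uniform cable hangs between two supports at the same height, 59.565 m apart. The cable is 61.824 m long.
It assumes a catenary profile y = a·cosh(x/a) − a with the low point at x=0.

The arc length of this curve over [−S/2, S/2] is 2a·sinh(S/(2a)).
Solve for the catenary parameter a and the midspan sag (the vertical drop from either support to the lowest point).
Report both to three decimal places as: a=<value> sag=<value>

a=62.786 sag=7.197

seed: a₀ = √(S³/(24(L−S))) = √(59.565³/(24·2.259)) = 62.434262
iter 1: u=0.477022  f(a)=+2.584e-02  f'(a)=-7.402e-02  a ← 62.434262 − (+2.584e-02/-7.402e-02) = 62.783356
iter 2: u=0.474369  f(a)=+2.183e-04  f'(a)=-7.278e-02  a ← 62.783356 − (+2.183e-04/-7.278e-02) = 62.786357
iter 3: u=0.474347  f(a)=+1.588e-08  f'(a)=-7.277e-02  a ← 62.786357 − (+1.588e-08/-7.277e-02) = 62.786357
iter 4: u=0.474347  f(a)=+0.000e+00  f'(a)=-7.277e-02  a ← 62.786357 − (+0.000e+00/-7.277e-02) = 62.786357
converged: |Δa| < 1e-12 after 4 iterations
sag = a·(cosh(S/(2a)) − 1) = 62.786357·(cosh(0.474347) − 1) = 7.197058
T_max/T_min = cosh(S/(2a)) = 1.114628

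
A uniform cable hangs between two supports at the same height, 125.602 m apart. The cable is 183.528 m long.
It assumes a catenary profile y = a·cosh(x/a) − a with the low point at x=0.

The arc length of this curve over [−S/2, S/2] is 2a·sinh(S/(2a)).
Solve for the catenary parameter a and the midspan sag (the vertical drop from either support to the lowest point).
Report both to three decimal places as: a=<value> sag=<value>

seed: a₀ = √(S³/(24(L−S))) = √(125.602³/(24·57.926)) = 37.753085
iter 1: u=1.663467  f(a)=+8.563e+00  f'(a)=-4.006e+00  a ← 37.753085 − (+8.563e+00/-4.006e+00) = 39.890598
iter 2: u=1.574331  f(a)=+7.811e-01  f'(a)=-3.306e+00  a ← 39.890598 − (+7.811e-01/-3.306e+00) = 40.126873
iter 3: u=1.565061  f(a)=+7.939e-03  f'(a)=-3.239e+00  a ← 40.126873 − (+7.939e-03/-3.239e+00) = 40.129325
iter 4: u=1.564965  f(a)=+8.387e-07  f'(a)=-3.238e+00  a ← 40.129325 − (+8.387e-07/-3.238e+00) = 40.129325
iter 5: u=1.564965  f(a)=+2.842e-14  f'(a)=-3.238e+00  a ← 40.129325 − (+2.842e-14/-3.238e+00) = 40.129325
converged: |Δa| < 1e-12 after 5 iterations
sag = a·(cosh(S/(2a)) − 1) = 40.129325·(cosh(1.564965) − 1) = 60.025527
T_max/T_min = cosh(S/(2a)) = 2.495802

a=40.129 sag=60.026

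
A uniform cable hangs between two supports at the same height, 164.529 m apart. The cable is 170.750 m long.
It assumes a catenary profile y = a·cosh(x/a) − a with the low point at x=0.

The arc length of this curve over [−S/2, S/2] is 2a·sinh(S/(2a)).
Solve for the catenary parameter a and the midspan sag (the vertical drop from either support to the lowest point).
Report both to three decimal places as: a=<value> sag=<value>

a=173.685 sag=19.849

seed: a₀ = √(S³/(24(L−S))) = √(164.529³/(24·6.221)) = 172.714168
iter 1: u=0.476304  f(a)=+7.095e-02  f'(a)=-7.369e-02  a ← 172.714168 − (+7.095e-02/-7.369e-02) = 173.677028
iter 2: u=0.473664  f(a)=+5.977e-04  f'(a)=-7.245e-02  a ← 173.677028 − (+5.977e-04/-7.245e-02) = 173.685278
iter 3: u=0.473641  f(a)=+4.322e-08  f'(a)=-7.244e-02  a ← 173.685278 − (+4.322e-08/-7.244e-02) = 173.685278
iter 4: u=0.473641  f(a)=+0.000e+00  f'(a)=-7.244e-02  a ← 173.685278 − (+0.000e+00/-7.244e-02) = 173.685278
converged: |Δa| < 1e-12 after 4 iterations
sag = a·(cosh(S/(2a)) − 1) = 173.685278·(cosh(0.473641) − 1) = 19.848870
T_max/T_min = cosh(S/(2a)) = 1.114281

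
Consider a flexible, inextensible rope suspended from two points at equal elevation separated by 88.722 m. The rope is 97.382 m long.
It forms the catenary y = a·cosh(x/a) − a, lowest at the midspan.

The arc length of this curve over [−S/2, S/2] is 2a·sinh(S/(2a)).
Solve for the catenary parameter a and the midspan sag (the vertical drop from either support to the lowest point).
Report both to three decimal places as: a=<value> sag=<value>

a=58.797 sag=17.544

seed: a₀ = √(S³/(24(L−S))) = √(88.722³/(24·8.660)) = 57.967213
iter 1: u=0.765277  f(a)=+2.572e-01  f'(a)=-3.167e-01  a ← 57.967213 − (+2.572e-01/-3.167e-01) = 58.779291
iter 2: u=0.754705  f(a)=+5.504e-03  f'(a)=-3.032e-01  a ← 58.779291 − (+5.504e-03/-3.032e-01) = 58.797440
iter 3: u=0.754472  f(a)=+2.643e-06  f'(a)=-3.029e-01  a ← 58.797440 − (+2.643e-06/-3.029e-01) = 58.797449
iter 4: u=0.754472  f(a)=+5.826e-13  f'(a)=-3.029e-01  a ← 58.797449 − (+5.826e-13/-3.029e-01) = 58.797449
converged: |Δa| < 1e-12 after 4 iterations
sag = a·(cosh(S/(2a)) − 1) = 58.797449·(cosh(0.754472) − 1) = 17.543585
T_max/T_min = cosh(S/(2a)) = 1.298373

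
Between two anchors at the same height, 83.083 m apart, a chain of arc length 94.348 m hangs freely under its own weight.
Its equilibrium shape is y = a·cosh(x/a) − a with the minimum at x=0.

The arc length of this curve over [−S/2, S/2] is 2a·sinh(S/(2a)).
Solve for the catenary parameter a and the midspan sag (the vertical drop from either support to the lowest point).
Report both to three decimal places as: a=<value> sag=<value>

a=46.966 sag=19.601

seed: a₀ = √(S³/(24(L−S))) = √(83.083³/(24·11.265)) = 46.057147
iter 1: u=0.901956  f(a)=+4.672e-01  f'(a)=-5.301e-01  a ← 46.057147 − (+4.672e-01/-5.301e-01) = 46.938405
iter 2: u=0.885022  f(a)=+1.375e-02  f'(a)=-4.994e-01  a ← 46.938405 − (+1.375e-02/-4.994e-01) = 46.965933
iter 3: u=0.884503  f(a)=+1.270e-05  f'(a)=-4.984e-01  a ← 46.965933 − (+1.270e-05/-4.984e-01) = 46.965958
iter 4: u=0.884502  f(a)=+1.084e-11  f'(a)=-4.984e-01  a ← 46.965958 − (+1.084e-11/-4.984e-01) = 46.965958
converged: |Δa| < 1e-12 after 4 iterations
sag = a·(cosh(S/(2a)) − 1) = 46.965958·(cosh(0.884502) − 1) = 19.601207
T_max/T_min = cosh(S/(2a)) = 1.417349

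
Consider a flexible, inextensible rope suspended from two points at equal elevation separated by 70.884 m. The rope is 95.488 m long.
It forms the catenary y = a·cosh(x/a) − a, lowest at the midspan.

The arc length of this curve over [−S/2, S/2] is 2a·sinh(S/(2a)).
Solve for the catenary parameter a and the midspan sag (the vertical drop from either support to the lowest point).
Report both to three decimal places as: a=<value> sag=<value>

seed: a₀ = √(S³/(24(L−S))) = √(70.884³/(24·24.604)) = 24.559179
iter 1: u=1.443126  f(a)=+2.693e+00  f'(a)=-2.453e+00  a ← 24.559179 − (+2.693e+00/-2.453e+00) = 25.656856
iter 2: u=1.381385  f(a)=+1.911e-01  f'(a)=-2.116e+00  a ← 25.656856 − (+1.911e-01/-2.116e+00) = 25.747134
iter 3: u=1.376542  f(a)=+1.124e-03  f'(a)=-2.092e+00  a ← 25.747134 − (+1.124e-03/-2.092e+00) = 25.747671
iter 4: u=1.376513  f(a)=+3.943e-08  f'(a)=-2.091e+00  a ← 25.747671 − (+3.943e-08/-2.091e+00) = 25.747671
iter 5: u=1.376513  f(a)=-1.421e-14  f'(a)=-2.091e+00  a ← 25.747671 − (-1.421e-14/-2.091e+00) = 25.747671
converged: |Δa| < 1e-12 after 5 iterations
sag = a·(cosh(S/(2a)) − 1) = 25.747671·(cosh(1.376513) − 1) = 28.496518
T_max/T_min = cosh(S/(2a)) = 2.106761

a=25.748 sag=28.497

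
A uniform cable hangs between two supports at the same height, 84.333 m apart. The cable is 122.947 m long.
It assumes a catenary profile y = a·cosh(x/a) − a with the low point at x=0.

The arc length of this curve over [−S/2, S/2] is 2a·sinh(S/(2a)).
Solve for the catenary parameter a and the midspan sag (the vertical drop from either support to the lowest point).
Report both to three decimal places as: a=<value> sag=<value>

seed: a₀ = √(S³/(24(L−S))) = √(84.333³/(24·38.614)) = 25.440070
iter 1: u=1.657484  f(a)=+5.665e+00  f'(a)=-3.956e+00  a ← 25.440070 − (+5.665e+00/-3.956e+00) = 26.872059
iter 2: u=1.569158  f(a)=+5.135e-01  f'(a)=-3.268e+00  a ← 26.872059 − (+5.135e-01/-3.268e+00) = 27.029164
iter 3: u=1.560037  f(a)=+5.148e-03  f'(a)=-3.203e+00  a ← 27.029164 − (+5.148e-03/-3.203e+00) = 27.030771
iter 4: u=1.559944  f(a)=+5.289e-07  f'(a)=-3.202e+00  a ← 27.030771 − (+5.289e-07/-3.202e+00) = 27.030771
iter 5: u=1.559944  f(a)=+1.421e-14  f'(a)=-3.202e+00  a ← 27.030771 − (+1.421e-14/-3.202e+00) = 27.030771
converged: |Δa| < 1e-12 after 5 iterations
sag = a·(cosh(S/(2a)) − 1) = 27.030771·(cosh(1.559944) − 1) = 40.123185
T_max/T_min = cosh(S/(2a)) = 2.484352

a=27.031 sag=40.123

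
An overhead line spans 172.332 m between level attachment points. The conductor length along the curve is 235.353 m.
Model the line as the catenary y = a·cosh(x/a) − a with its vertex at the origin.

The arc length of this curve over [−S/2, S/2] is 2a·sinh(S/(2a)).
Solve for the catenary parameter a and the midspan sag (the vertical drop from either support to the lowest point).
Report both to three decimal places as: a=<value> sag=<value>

seed: a₀ = √(S³/(24(L−S))) = √(172.332³/(24·63.021)) = 58.170209
iter 1: u=1.481274  f(a)=+7.286e+00  f'(a)=-2.681e+00  a ← 58.170209 − (+7.286e+00/-2.681e+00) = 60.887975
iter 2: u=1.415156  f(a)=+5.418e-01  f'(a)=-2.296e+00  a ← 60.887975 − (+5.418e-01/-2.296e+00) = 61.123947
iter 3: u=1.409693  f(a)=+3.527e-03  f'(a)=-2.266e+00  a ← 61.123947 − (+3.527e-03/-2.266e+00) = 61.125504
iter 4: u=1.409657  f(a)=+1.516e-07  f'(a)=-2.266e+00  a ← 61.125504 − (+1.516e-07/-2.266e+00) = 61.125504
iter 5: u=1.409657  f(a)=-2.842e-14  f'(a)=-2.266e+00  a ← 61.125504 − (-2.842e-14/-2.266e+00) = 61.125504
converged: |Δa| < 1e-12 after 5 iterations
sag = a·(cosh(S/(2a)) − 1) = 61.125504·(cosh(1.409657) − 1) = 71.479496
T_max/T_min = cosh(S/(2a)) = 2.169389

a=61.126 sag=71.479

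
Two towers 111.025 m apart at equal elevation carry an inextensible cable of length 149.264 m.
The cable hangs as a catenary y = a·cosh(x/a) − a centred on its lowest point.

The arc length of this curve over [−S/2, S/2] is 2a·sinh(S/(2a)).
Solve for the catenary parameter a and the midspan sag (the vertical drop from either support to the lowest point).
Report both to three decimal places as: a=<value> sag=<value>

a=40.472 sag=44.428

seed: a₀ = √(S³/(24(L−S))) = √(111.025³/(24·38.239)) = 38.616445
iter 1: u=1.437535  f(a)=+4.151e+00  f'(a)=-2.421e+00  a ← 38.616445 − (+4.151e+00/-2.421e+00) = 40.331014
iter 2: u=1.376422  f(a)=+2.925e-01  f'(a)=-2.091e+00  a ← 40.331014 − (+2.925e-01/-2.091e+00) = 40.470895
iter 3: u=1.371665  f(a)=+1.695e-03  f'(a)=-2.067e+00  a ← 40.470895 − (+1.695e-03/-2.067e+00) = 40.471715
iter 4: u=1.371637  f(a)=+5.768e-08  f'(a)=-2.067e+00  a ← 40.471715 − (+5.768e-08/-2.067e+00) = 40.471715
iter 5: u=1.371637  f(a)=+0.000e+00  f'(a)=-2.067e+00  a ← 40.471715 − (+0.000e+00/-2.067e+00) = 40.471715
converged: |Δa| < 1e-12 after 5 iterations
sag = a·(cosh(S/(2a)) − 1) = 40.471715·(cosh(1.371637) − 1) = 44.427608
T_max/T_min = cosh(S/(2a)) = 2.097745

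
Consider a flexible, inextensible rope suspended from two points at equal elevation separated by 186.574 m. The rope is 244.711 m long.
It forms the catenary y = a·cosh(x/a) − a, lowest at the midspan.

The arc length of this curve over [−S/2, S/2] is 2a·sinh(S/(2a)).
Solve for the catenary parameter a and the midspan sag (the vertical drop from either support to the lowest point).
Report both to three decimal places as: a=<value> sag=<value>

a=71.210 sag=70.359

seed: a₀ = √(S³/(24(L−S))) = √(186.574³/(24·58.137)) = 68.225190
iter 1: u=1.367340  f(a)=+5.683e+00  f'(a)=-2.045e+00  a ← 68.225190 − (+5.683e+00/-2.045e+00) = 71.004265
iter 2: u=1.313822  f(a)=+3.657e-01  f'(a)=-1.789e+00  a ← 71.004265 − (+3.657e-01/-1.789e+00) = 71.208620
iter 3: u=1.310052  f(a)=+1.744e-03  f'(a)=-1.772e+00  a ← 71.208620 − (+1.744e-03/-1.772e+00) = 71.209604
iter 4: u=1.310034  f(a)=+4.012e-08  f'(a)=-1.772e+00  a ← 71.209604 − (+4.012e-08/-1.772e+00) = 71.209604
iter 5: u=1.310034  f(a)=+2.842e-14  f'(a)=-1.772e+00  a ← 71.209604 − (+2.842e-14/-1.772e+00) = 71.209604
converged: |Δa| < 1e-12 after 5 iterations
sag = a·(cosh(S/(2a)) − 1) = 71.209604·(cosh(1.310034) − 1) = 70.359023
T_max/T_min = cosh(S/(2a)) = 1.988055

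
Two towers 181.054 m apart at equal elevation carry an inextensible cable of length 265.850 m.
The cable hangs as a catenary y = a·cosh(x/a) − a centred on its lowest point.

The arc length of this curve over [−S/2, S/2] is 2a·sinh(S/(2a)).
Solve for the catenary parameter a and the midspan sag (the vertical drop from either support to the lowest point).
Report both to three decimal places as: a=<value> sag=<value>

a=57.450 sag=87.358

seed: a₀ = √(S³/(24(L−S))) = √(181.054³/(24·84.796)) = 54.003124
iter 1: u=1.676329  f(a)=+1.274e+01  f'(a)=-4.116e+00  a ← 54.003124 − (+1.274e+01/-4.116e+00) = 57.098984
iter 2: u=1.585440  f(a)=+1.178e+00  f'(a)=-3.387e+00  a ← 57.098984 − (+1.178e+00/-3.387e+00) = 57.446729
iter 3: u=1.575843  f(a)=+1.233e-02  f'(a)=-3.317e+00  a ← 57.446729 − (+1.233e-02/-3.317e+00) = 57.450446
iter 4: u=1.575741  f(a)=+1.382e-06  f'(a)=-3.316e+00  a ← 57.450446 − (+1.382e-06/-3.316e+00) = 57.450446
iter 5: u=1.575741  f(a)=+0.000e+00  f'(a)=-3.316e+00  a ← 57.450446 − (+0.000e+00/-3.316e+00) = 57.450446
converged: |Δa| < 1e-12 after 5 iterations
sag = a·(cosh(S/(2a)) − 1) = 57.450446·(cosh(1.575741) − 1) = 87.358426
T_max/T_min = cosh(S/(2a)) = 2.520587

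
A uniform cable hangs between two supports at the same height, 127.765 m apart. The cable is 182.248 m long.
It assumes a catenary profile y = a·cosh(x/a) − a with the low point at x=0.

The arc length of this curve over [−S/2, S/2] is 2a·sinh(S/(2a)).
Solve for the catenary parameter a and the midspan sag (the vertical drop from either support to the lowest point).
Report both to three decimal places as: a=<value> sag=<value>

a=42.277 sag=58.177

seed: a₀ = √(S³/(24(L−S))) = √(127.765³/(24·54.483)) = 39.937578
iter 1: u=1.599559  f(a)=+7.410e+00  f'(a)=-3.493e+00  a ← 39.937578 − (+7.410e+00/-3.493e+00) = 42.058730
iter 2: u=1.518888  f(a)=+6.313e-01  f'(a)=-2.921e+00  a ← 42.058730 − (+6.313e-01/-2.921e+00) = 42.274822
iter 3: u=1.511124  f(a)=+5.524e-03  f'(a)=-2.870e+00  a ← 42.274822 − (+5.524e-03/-2.870e+00) = 42.276747
iter 4: u=1.511055  f(a)=+4.313e-07  f'(a)=-2.870e+00  a ← 42.276747 − (+4.313e-07/-2.870e+00) = 42.276747
iter 5: u=1.511055  f(a)=-5.684e-14  f'(a)=-2.870e+00  a ← 42.276747 − (-5.684e-14/-2.870e+00) = 42.276747
converged: |Δa| < 1e-12 after 5 iterations
sag = a·(cosh(S/(2a)) − 1) = 42.276747·(cosh(1.511055) − 1) = 58.176758
T_max/T_min = cosh(S/(2a)) = 2.376094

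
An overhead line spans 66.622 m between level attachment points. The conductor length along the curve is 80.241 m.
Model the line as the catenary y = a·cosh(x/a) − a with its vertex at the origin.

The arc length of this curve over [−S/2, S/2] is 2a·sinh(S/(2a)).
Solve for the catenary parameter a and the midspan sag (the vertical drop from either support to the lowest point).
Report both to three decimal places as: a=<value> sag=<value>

seed: a₀ = √(S³/(24(L−S))) = √(66.622³/(24·13.619)) = 30.077952
iter 1: u=1.107489  f(a)=+8.600e-01  f'(a)=-1.022e+00  a ← 30.077952 − (+8.600e-01/-1.022e+00) = 30.919762
iter 2: u=1.077337  f(a)=+3.743e-02  f'(a)=-9.345e-01  a ← 30.919762 − (+3.743e-02/-9.345e-01) = 30.959813
iter 3: u=1.075943  f(a)=+7.802e-05  f'(a)=-9.306e-01  a ← 30.959813 − (+7.802e-05/-9.306e-01) = 30.959897
iter 4: u=1.075940  f(a)=+3.406e-10  f'(a)=-9.306e-01  a ← 30.959897 − (+3.406e-10/-9.306e-01) = 30.959897
iter 5: u=1.075940  f(a)=+0.000e+00  f'(a)=-9.306e-01  a ← 30.959897 − (+0.000e+00/-9.306e-01) = 30.959897
converged: |Δa| < 1e-12 after 5 iterations
sag = a·(cosh(S/(2a)) − 1) = 30.959897·(cosh(1.075940) − 1) = 19.717216
T_max/T_min = cosh(S/(2a)) = 1.636863

a=30.960 sag=19.717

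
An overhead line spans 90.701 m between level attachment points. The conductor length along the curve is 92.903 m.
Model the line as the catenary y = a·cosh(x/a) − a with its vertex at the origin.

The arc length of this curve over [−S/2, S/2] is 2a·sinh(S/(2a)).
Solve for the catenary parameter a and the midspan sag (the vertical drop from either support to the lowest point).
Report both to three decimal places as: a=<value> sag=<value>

a=119.254 sag=8.727

seed: a₀ = √(S³/(24(L−S))) = √(90.701³/(24·2.202)) = 118.823909
iter 1: u=0.381661  f(a)=+1.609e-02  f'(a)=-3.761e-02  a ← 118.823909 − (+1.609e-02/-3.761e-02) = 119.251860
iter 2: u=0.380292  f(a)=+8.736e-05  f'(a)=-3.720e-02  a ← 119.251860 − (+8.736e-05/-3.720e-02) = 119.254208
iter 3: u=0.380284  f(a)=+2.605e-09  f'(a)=-3.720e-02  a ← 119.254208 − (+2.605e-09/-3.720e-02) = 119.254208
iter 4: u=0.380284  f(a)=-1.421e-14  f'(a)=-3.720e-02  a ← 119.254208 − (-1.421e-14/-3.720e-02) = 119.254208
converged: |Δa| < 1e-12 after 4 iterations
sag = a·(cosh(S/(2a)) − 1) = 119.254208·(cosh(0.380284) − 1) = 8.727462
T_max/T_min = cosh(S/(2a)) = 1.073184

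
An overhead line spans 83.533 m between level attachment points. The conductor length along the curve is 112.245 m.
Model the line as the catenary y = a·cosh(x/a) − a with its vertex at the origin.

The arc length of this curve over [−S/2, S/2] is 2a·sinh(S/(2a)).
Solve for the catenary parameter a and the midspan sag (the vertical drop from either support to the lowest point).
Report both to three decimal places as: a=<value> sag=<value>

a=30.478 sag=33.386

seed: a₀ = √(S³/(24(L−S))) = √(83.533³/(24·28.712)) = 29.083708
iter 1: u=1.436079  f(a)=+3.110e+00  f'(a)=-2.413e+00  a ← 29.083708 − (+3.110e+00/-2.413e+00) = 30.372790
iter 2: u=1.375129  f(a)=+2.187e-01  f'(a)=-2.084e+00  a ← 30.372790 − (+2.187e-01/-2.084e+00) = 30.477737
iter 3: u=1.370394  f(a)=+1.263e-03  f'(a)=-2.060e+00  a ← 30.477737 − (+1.263e-03/-2.060e+00) = 30.478349
iter 4: u=1.370366  f(a)=+4.263e-08  f'(a)=-2.060e+00  a ← 30.478349 − (+4.263e-08/-2.060e+00) = 30.478350
iter 5: u=1.370366  f(a)=+2.842e-14  f'(a)=-2.060e+00  a ← 30.478350 − (+2.842e-14/-2.060e+00) = 30.478350
converged: |Δa| < 1e-12 after 5 iterations
sag = a·(cosh(S/(2a)) − 1) = 30.478350·(cosh(1.370366) − 1) = 33.386076
T_max/T_min = cosh(S/(2a)) = 2.095403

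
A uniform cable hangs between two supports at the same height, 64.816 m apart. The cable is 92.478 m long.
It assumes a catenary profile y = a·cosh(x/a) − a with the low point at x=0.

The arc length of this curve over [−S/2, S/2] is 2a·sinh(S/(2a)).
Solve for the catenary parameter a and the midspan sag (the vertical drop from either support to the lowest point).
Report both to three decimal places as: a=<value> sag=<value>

seed: a₀ = √(S³/(24(L−S))) = √(64.816³/(24·27.662)) = 20.252374
iter 1: u=1.600207  f(a)=+3.765e+00  f'(a)=-3.498e+00  a ← 20.252374 − (+3.765e+00/-3.498e+00) = 21.328729
iter 2: u=1.519453  f(a)=+3.210e-01  f'(a)=-2.925e+00  a ← 21.328729 − (+3.210e-01/-2.925e+00) = 21.438475
iter 3: u=1.511675  f(a)=+2.814e-03  f'(a)=-2.874e+00  a ← 21.438475 − (+2.814e-03/-2.874e+00) = 21.439454
iter 4: u=1.511606  f(a)=+2.203e-07  f'(a)=-2.874e+00  a ← 21.439454 − (+2.203e-07/-2.874e+00) = 21.439454
iter 5: u=1.511606  f(a)=+1.421e-14  f'(a)=-2.874e+00  a ← 21.439454 − (+1.421e-14/-2.874e+00) = 21.439454
converged: |Δa| < 1e-12 after 5 iterations
sag = a·(cosh(S/(2a)) − 1) = 21.439454·(cosh(1.511606) − 1) = 29.528136
T_max/T_min = cosh(S/(2a)) = 2.377280

a=21.439 sag=29.528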